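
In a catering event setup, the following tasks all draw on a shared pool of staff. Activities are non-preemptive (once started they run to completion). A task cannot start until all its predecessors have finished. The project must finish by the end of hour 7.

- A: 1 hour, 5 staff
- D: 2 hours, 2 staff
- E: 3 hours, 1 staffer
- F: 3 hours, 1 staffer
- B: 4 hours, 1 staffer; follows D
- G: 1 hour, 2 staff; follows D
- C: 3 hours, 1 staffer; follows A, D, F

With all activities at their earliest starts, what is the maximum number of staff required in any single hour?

Early-start schedule: A@1, D@1, E@1, F@1, B@3, G@3, C@4.
Load per hour: hour 1: 9, hour 2: 4, hour 3: 5, hour 4: 2, hour 5: 2, hour 6: 2, hour 7: 0.
Peak is 9.

9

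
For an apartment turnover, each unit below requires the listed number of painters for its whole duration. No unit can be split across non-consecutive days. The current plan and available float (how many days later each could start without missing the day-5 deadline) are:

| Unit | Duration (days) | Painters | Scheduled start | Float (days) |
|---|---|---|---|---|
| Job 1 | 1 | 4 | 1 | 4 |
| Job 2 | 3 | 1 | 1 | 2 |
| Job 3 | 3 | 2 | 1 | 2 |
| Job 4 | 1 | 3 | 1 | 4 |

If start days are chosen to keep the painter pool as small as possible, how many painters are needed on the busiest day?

4

Early-start (Job 1@1, Job 2@1, Job 3@1, Job 4@1) gives peak 10: d1:10  d2:3  d3:3  d4:0  d5:0.
Shift Job 2→2, Job 3→2, Job 4→5.
Schedule Job 1@1, Job 2@2, Job 3@2, Job 4@5: d1:4  d2:3  d3:3  d4:3  d5:3 — peak 4.
Total painter-days = 16 over 5 days ⇒ peak ≥ ⌈16/5⌉ = 4, so 4 is optimal.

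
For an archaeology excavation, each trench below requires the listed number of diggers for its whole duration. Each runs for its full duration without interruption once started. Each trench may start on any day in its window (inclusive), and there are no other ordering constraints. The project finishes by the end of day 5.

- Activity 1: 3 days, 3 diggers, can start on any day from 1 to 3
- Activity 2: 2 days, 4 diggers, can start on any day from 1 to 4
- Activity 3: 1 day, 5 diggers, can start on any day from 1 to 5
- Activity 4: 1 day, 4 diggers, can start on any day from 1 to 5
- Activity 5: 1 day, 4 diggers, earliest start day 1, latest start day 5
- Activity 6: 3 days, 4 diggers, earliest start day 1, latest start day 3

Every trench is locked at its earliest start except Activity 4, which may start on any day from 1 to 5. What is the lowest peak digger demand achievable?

Activity 4@1: d1:24  d2:11  d3:7  d4:0  d5:0 → peak 24
Activity 4@2: d1:20  d2:15  d3:7  d4:0  d5:0 → peak 20
Activity 4@3: d1:20  d2:11  d3:11  d4:0  d5:0 → peak 20
Activity 4@4: d1:20  d2:11  d3:7  d4:4  d5:0 → peak 20
Activity 4@5: d1:20  d2:11  d3:7  d4:0  d5:4 → peak 20
Best is Activity 4@2, peak 20.

20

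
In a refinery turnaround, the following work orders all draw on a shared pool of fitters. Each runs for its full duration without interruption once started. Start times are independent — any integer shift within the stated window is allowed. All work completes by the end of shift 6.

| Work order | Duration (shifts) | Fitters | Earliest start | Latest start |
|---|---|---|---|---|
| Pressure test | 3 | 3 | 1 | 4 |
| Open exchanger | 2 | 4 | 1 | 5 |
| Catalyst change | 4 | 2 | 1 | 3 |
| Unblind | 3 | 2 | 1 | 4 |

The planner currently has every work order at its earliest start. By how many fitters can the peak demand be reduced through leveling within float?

Early-start peak: s1:11  s2:11  s3:7  s4:2  s5:0  s6:0 ⇒ 11.
Leveled (Pressure test@1, Open exchanger@5, Catalyst change@1, Unblind@4): s1:5  s2:5  s3:5  s4:4  s5:6  s6:6 ⇒ 6.
Reduction 11 − 6 = 5.

5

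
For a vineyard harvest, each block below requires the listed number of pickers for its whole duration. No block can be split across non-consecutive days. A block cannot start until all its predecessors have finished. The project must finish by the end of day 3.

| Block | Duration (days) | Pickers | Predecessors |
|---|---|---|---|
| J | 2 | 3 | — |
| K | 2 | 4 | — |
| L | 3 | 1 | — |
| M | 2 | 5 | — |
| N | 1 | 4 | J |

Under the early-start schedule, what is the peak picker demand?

Early-start schedule: J@1, K@1, L@1, M@1, N@3.
Load per day: day 1: 13, day 2: 13, day 3: 5.
Peak is 13.

13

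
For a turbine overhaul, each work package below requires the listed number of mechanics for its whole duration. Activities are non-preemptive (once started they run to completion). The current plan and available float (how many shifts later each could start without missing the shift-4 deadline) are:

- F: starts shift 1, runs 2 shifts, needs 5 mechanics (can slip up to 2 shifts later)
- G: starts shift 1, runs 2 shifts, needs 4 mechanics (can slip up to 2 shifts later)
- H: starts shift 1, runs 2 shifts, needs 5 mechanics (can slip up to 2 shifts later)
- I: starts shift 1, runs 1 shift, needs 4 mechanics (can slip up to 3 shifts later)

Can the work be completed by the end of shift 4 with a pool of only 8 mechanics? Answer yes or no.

no

The minimum achievable peak is 9; 8 < 9, so no feasible schedule stays within the cap.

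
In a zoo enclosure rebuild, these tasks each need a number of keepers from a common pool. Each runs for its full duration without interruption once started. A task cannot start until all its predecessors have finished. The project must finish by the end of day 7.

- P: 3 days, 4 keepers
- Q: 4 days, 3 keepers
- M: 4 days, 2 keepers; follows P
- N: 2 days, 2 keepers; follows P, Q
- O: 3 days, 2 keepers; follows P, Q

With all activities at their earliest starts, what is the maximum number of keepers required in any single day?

Early-start schedule: P@1, Q@1, M@4, N@5, O@5.
Load per day: day 1: 7, day 2: 7, day 3: 7, day 4: 5, day 5: 6, day 6: 6, day 7: 4.
Peak is 7.

7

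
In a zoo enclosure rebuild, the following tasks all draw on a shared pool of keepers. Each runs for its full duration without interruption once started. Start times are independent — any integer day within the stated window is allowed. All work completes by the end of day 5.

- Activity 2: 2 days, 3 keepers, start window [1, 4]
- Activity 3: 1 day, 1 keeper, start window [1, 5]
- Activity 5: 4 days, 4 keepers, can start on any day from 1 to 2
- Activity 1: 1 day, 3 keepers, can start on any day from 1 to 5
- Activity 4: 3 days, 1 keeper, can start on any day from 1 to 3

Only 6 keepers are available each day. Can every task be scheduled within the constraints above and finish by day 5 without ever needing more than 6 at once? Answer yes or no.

The minimum achievable peak is 7; 6 < 7, so no feasible schedule stays within the cap.

no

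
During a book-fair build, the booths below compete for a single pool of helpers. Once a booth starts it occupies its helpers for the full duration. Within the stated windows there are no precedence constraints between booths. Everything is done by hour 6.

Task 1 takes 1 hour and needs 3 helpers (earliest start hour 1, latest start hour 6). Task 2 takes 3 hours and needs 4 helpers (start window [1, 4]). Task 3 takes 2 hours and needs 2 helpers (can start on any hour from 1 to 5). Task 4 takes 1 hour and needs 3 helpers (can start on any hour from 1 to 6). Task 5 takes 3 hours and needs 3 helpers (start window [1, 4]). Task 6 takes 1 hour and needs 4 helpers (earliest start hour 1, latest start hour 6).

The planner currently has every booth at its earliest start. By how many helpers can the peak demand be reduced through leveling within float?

12

Early-start peak: h1:19  h2:9  h3:7  h4:0  h5:0  h6:0 ⇒ 19.
Leveled (Task 1@1, Task 2@1, Task 3@2, Task 4@4, Task 5@4, Task 6@5): h1:7  h2:6  h3:6  h4:6  h5:7  h6:3 ⇒ 7.
Reduction 19 − 7 = 12.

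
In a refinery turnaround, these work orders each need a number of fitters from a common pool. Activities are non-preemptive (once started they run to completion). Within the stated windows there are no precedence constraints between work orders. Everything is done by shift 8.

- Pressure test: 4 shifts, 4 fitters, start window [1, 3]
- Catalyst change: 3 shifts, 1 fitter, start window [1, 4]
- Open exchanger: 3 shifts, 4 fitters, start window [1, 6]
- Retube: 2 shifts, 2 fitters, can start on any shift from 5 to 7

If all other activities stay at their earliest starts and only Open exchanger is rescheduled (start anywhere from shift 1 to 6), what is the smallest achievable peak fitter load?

Open exchanger@1: s1:9  s2:9  s3:9  s4:4  s5:2  s6:2  s7:0  s8:0 → peak 9
Open exchanger@2: s1:5  s2:9  s3:9  s4:8  s5:2  s6:2  s7:0  s8:0 → peak 9
Open exchanger@3: s1:5  s2:5  s3:9  s4:8  s5:6  s6:2  s7:0  s8:0 → peak 9
Open exchanger@4: s1:5  s2:5  s3:5  s4:8  s5:6  s6:6  s7:0  s8:0 → peak 8
Open exchanger@5: s1:5  s2:5  s3:5  s4:4  s5:6  s6:6  s7:4  s8:0 → peak 6
Open exchanger@6: s1:5  s2:5  s3:5  s4:4  s5:2  s6:6  s7:4  s8:4 → peak 6
Best is Open exchanger@5, peak 6.

6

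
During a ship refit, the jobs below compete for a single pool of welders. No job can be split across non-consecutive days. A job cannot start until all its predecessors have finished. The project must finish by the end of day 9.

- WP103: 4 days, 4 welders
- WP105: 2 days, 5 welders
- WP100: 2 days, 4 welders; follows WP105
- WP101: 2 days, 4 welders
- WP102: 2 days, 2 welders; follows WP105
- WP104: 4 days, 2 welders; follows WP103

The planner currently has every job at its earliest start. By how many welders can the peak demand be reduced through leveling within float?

5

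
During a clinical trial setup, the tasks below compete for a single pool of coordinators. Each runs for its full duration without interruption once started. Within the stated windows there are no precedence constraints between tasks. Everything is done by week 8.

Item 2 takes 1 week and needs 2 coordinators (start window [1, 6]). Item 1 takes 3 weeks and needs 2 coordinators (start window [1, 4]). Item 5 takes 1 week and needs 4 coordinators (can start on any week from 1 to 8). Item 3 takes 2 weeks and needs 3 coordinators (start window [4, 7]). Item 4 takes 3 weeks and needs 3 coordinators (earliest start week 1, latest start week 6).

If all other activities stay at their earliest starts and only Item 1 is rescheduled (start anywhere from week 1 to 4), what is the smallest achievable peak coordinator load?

9

Item 1@1: w1:11  w2:5  w3:5  w4:3  w5:3  w6:0  w7:0  w8:0 → peak 11
Item 1@2: w1:9  w2:5  w3:5  w4:5  w5:3  w6:0  w7:0  w8:0 → peak 9
Item 1@3: w1:9  w2:3  w3:5  w4:5  w5:5  w6:0  w7:0  w8:0 → peak 9
Item 1@4: w1:9  w2:3  w3:3  w4:5  w5:5  w6:2  w7:0  w8:0 → peak 9
Best is Item 1@2, peak 9.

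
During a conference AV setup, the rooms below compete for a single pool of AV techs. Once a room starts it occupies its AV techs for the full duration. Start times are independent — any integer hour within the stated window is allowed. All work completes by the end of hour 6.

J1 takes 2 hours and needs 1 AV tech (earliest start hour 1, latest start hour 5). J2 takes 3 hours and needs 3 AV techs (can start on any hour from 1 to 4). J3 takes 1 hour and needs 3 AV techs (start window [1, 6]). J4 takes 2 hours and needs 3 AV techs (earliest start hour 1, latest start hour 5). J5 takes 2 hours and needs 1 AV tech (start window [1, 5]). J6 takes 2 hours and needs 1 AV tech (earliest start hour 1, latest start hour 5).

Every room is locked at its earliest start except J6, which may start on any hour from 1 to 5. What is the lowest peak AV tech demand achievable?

J6@1: h1:12  h2:9  h3:3  h4:0  h5:0  h6:0 → peak 12
J6@2: h1:11  h2:9  h3:4  h4:0  h5:0  h6:0 → peak 11
J6@3: h1:11  h2:8  h3:4  h4:1  h5:0  h6:0 → peak 11
J6@4: h1:11  h2:8  h3:3  h4:1  h5:1  h6:0 → peak 11
J6@5: h1:11  h2:8  h3:3  h4:0  h5:1  h6:1 → peak 11
Best is J6@2, peak 11.

11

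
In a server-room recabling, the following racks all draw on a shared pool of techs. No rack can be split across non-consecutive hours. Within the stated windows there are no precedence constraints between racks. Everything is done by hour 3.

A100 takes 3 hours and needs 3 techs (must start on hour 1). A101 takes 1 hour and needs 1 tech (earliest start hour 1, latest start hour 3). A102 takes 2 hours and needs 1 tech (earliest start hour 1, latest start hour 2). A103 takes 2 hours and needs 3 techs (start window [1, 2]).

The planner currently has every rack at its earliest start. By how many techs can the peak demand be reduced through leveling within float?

1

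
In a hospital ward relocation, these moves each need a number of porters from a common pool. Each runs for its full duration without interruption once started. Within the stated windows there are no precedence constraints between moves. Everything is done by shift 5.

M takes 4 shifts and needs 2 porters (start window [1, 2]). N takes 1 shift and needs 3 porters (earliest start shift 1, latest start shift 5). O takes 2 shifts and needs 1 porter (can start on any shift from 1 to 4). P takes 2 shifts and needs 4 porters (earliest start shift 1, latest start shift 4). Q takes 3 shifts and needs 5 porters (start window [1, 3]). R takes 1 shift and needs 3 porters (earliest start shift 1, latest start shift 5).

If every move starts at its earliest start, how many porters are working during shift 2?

At early start, shift 2 has: M, O, P, Q.
Demand: 2 + 1 + 4 + 5 = 12.

12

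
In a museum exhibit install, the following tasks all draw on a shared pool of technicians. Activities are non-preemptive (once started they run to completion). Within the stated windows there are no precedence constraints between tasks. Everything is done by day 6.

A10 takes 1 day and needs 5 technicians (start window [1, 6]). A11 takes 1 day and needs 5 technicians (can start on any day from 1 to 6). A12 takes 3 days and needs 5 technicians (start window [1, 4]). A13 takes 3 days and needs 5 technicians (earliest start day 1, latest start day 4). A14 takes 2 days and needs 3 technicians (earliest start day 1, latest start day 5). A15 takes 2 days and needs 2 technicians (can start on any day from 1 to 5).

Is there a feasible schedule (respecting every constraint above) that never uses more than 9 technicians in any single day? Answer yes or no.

no

The minimum achievable peak is 10; 9 < 10, so no feasible schedule stays within the cap.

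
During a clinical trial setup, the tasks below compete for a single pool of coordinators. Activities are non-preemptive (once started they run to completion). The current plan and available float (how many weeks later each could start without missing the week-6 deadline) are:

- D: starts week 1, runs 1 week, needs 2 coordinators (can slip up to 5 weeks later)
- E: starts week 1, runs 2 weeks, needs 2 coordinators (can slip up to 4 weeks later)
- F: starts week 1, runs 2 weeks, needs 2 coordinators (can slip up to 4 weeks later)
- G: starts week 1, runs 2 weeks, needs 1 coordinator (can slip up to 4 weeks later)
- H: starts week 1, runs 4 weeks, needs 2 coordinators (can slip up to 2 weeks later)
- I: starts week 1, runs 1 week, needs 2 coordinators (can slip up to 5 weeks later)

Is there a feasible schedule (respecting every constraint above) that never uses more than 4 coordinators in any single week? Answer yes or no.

yes

Schedule D@1, E@1, F@2, G@4, H@3, I@6: w1:4  w2:4  w3:4  w4:3  w5:3  w6:4 — peak 4 ≤ 4.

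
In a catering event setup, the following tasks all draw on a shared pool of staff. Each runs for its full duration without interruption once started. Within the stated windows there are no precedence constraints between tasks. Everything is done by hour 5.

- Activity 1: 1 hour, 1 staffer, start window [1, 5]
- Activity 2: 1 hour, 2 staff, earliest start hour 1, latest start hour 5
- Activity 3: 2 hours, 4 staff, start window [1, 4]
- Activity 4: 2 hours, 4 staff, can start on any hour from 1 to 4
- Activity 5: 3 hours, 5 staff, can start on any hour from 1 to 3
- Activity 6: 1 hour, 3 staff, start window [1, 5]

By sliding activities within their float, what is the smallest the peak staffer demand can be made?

Early-start (Activity 1@1, Activity 2@1, Activity 3@1, Activity 4@1, Activity 5@1, Activity 6@1) gives peak 19: h1:19  h2:13  h3:5  h4:0  h5:0.
Shift Activity 3→4, Activity 4→4, Activity 6→2.
Schedule Activity 1@1, Activity 2@1, Activity 3@4, Activity 4@4, Activity 5@1, Activity 6@2: h1:8  h2:8  h3:5  h4:8  h5:8 — peak 8.
Total staffer-hours = 37 over 5 hours ⇒ peak ≥ ⌈37/5⌉ = 8, so 8 is optimal.

8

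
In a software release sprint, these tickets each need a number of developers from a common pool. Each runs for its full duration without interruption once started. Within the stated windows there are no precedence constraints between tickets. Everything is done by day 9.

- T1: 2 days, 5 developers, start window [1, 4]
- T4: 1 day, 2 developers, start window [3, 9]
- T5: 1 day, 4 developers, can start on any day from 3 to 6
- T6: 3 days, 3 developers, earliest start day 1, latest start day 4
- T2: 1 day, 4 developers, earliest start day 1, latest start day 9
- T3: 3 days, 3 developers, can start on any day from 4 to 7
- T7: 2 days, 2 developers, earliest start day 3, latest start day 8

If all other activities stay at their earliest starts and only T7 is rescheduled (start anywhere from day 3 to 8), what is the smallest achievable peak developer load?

12

T7@3: d1:12  d2:8  d3:11  d4:5  d5:3  d6:3  d7:0  d8:0  d9:0 → peak 12
T7@4: d1:12  d2:8  d3:9  d4:5  d5:5  d6:3  d7:0  d8:0  d9:0 → peak 12
T7@5: d1:12  d2:8  d3:9  d4:3  d5:5  d6:5  d7:0  d8:0  d9:0 → peak 12
T7@6: d1:12  d2:8  d3:9  d4:3  d5:3  d6:5  d7:2  d8:0  d9:0 → peak 12
T7@7: d1:12  d2:8  d3:9  d4:3  d5:3  d6:3  d7:2  d8:2  d9:0 → peak 12
T7@8: d1:12  d2:8  d3:9  d4:3  d5:3  d6:3  d7:0  d8:2  d9:2 → peak 12
Best is T7@3, peak 12.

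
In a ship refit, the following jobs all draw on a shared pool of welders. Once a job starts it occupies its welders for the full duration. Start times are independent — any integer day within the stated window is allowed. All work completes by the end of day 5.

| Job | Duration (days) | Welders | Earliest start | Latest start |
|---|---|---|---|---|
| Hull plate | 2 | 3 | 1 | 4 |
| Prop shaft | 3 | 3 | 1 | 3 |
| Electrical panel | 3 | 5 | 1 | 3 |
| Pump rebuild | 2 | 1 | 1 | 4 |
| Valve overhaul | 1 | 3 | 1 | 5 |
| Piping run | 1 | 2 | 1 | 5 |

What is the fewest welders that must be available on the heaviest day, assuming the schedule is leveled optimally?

8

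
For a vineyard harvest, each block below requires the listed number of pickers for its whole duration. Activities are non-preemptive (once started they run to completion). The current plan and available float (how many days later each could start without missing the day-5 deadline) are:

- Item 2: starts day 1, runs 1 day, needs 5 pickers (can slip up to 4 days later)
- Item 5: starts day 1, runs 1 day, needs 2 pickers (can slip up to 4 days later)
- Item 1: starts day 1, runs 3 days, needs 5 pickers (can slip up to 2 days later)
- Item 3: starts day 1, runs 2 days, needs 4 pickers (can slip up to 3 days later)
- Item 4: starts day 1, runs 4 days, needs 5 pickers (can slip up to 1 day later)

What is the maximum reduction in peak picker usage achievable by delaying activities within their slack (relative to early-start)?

Early-start peak: d1:21  d2:14  d3:10  d4:5  d5:0 ⇒ 21.
Leveled (Item 2@1, Item 5@1, Item 1@3, Item 3@1, Item 4@2): d1:11  d2:9  d3:10  d4:10  d5:10 ⇒ 11.
Reduction 21 − 11 = 10.

10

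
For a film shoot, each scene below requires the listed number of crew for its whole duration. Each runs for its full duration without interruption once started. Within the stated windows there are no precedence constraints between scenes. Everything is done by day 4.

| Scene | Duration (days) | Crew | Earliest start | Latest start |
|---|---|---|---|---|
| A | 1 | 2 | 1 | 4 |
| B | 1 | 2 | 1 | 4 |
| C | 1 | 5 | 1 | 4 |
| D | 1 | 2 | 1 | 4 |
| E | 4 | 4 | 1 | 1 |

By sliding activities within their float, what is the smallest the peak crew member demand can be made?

Early-start (A@1, B@1, C@1, D@1, E@1) gives peak 15: d1:15  d2:4  d3:4  d4:4.
Shift C→2, D→3.
Schedule A@1, B@1, C@2, D@3, E@1: d1:8  d2:9  d3:6  d4:4 — peak 9.

9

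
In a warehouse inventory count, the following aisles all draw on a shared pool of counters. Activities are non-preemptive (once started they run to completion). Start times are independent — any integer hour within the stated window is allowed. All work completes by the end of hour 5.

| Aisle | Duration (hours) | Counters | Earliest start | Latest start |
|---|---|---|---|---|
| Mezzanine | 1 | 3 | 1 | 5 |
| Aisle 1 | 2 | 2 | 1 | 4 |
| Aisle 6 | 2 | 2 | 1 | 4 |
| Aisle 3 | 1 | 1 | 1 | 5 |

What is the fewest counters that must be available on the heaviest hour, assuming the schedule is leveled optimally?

3

Early-start (Mezzanine@1, Aisle 1@1, Aisle 6@1, Aisle 3@1) gives peak 8: h1:8  h2:4  h3:0  h4:0  h5:0.
Shift Aisle 1→2, Aisle 6→4, Aisle 3→2.
Schedule Mezzanine@1, Aisle 1@2, Aisle 6@4, Aisle 3@2: h1:3  h2:3  h3:2  h4:2  h5:2 — peak 3.
Total counter-hours = 12 over 5 hours ⇒ peak ≥ ⌈12/5⌉ = 3, so 3 is optimal.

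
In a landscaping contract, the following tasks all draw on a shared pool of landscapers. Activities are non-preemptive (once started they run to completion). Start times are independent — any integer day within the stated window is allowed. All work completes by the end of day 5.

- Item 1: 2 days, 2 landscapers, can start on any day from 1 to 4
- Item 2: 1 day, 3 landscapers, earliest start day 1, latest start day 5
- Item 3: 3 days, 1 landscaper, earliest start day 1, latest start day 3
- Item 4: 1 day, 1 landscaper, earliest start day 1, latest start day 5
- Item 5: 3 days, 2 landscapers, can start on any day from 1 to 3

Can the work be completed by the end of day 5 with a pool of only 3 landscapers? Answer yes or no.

Total landscaper-days = 17; over 5 days the average is 17/5 > 3, so some day must exceed 3.

no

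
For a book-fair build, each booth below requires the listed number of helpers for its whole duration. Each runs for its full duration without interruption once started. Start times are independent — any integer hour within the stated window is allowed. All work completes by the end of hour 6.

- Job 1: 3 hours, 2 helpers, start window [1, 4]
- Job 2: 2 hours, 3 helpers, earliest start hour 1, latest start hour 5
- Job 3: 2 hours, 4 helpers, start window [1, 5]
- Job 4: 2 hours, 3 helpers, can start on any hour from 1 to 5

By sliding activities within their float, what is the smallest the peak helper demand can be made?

Early-start (Job 1@1, Job 2@1, Job 3@1, Job 4@1) gives peak 12: h1:12  h2:12  h3:2  h4:0  h5:0  h6:0.
Shift Job 3→5, Job 4→3.
Schedule Job 1@1, Job 2@1, Job 3@5, Job 4@3: h1:5  h2:5  h3:5  h4:3  h5:4  h6:4 — peak 5.
Total helper-hours = 26 over 6 hours ⇒ peak ≥ ⌈26/6⌉ = 5, so 5 is optimal.

5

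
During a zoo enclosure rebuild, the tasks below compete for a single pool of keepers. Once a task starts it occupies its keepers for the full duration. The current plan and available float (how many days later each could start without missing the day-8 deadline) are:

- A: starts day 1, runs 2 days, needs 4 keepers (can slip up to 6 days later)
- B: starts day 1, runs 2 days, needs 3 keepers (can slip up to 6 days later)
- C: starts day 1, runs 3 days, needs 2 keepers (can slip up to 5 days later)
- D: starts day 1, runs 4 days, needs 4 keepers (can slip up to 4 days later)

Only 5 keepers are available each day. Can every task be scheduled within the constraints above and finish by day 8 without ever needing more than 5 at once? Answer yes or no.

no

The minimum achievable peak is 6; 5 < 6, so no feasible schedule stays within the cap.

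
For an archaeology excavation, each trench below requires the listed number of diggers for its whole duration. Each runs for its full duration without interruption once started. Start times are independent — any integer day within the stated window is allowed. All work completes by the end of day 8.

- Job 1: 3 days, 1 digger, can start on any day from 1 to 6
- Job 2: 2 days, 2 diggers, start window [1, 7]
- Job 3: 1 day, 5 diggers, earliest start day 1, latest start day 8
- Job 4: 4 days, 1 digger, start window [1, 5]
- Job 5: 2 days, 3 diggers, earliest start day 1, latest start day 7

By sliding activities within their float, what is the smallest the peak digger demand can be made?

5

Early-start (Job 1@1, Job 2@1, Job 3@1, Job 4@1, Job 5@1) gives peak 12: d1:12  d2:7  d3:2  d4:1  d5:0  d6:0  d7:0  d8:0.
Shift Job 3→4, Job 4→5, Job 5→5.
Schedule Job 1@1, Job 2@1, Job 3@4, Job 4@5, Job 5@5: d1:3  d2:3  d3:1  d4:5  d5:4  d6:4  d7:1  d8:1 — peak 5.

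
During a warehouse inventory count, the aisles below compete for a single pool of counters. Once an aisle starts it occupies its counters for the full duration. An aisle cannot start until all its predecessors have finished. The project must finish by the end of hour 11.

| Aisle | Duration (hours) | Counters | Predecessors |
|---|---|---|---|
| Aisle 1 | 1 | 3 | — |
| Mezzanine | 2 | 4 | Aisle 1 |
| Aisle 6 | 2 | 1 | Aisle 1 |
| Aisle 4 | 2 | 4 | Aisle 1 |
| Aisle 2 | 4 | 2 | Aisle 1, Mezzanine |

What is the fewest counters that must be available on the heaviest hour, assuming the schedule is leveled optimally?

Early-start (Aisle 1@1, Mezzanine@2, Aisle 6@2, Aisle 4@2, Aisle 2@4) gives peak 9: h1:3  h2:9  h3:9  h4:2  h5:2  h6:2  h7:2  h8:0  h9:0  h10:0  h11:0.
Shift Aisle 6→4, Aisle 4→6, Aisle 2→8.
Schedule Aisle 1@1, Mezzanine@2, Aisle 6@4, Aisle 4@6, Aisle 2@8: h1:3  h2:4  h3:4  h4:1  h5:1  h6:4  h7:4  h8:2  h9:2  h10:2  h11:2 — peak 4.

4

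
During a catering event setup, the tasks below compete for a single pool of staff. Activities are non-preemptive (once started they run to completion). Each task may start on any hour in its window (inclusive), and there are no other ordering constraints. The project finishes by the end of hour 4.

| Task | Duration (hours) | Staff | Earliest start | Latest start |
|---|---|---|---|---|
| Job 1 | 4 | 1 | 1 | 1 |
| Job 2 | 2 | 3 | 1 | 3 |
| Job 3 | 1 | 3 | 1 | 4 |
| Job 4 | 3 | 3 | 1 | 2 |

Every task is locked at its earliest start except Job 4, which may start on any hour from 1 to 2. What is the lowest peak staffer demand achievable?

7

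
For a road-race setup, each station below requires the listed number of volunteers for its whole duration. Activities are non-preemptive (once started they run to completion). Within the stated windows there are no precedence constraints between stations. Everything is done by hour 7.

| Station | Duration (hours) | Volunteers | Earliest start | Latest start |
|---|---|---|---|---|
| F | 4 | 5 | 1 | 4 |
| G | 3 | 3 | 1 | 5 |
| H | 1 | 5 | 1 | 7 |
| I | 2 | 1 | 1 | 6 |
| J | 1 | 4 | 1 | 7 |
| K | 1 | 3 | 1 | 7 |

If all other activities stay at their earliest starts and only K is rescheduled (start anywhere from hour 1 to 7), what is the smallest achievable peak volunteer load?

K@1: h1:21  h2:9  h3:8  h4:5  h5:0  h6:0  h7:0 → peak 21
K@2: h1:18  h2:12  h3:8  h4:5  h5:0  h6:0  h7:0 → peak 18
K@3: h1:18  h2:9  h3:11  h4:5  h5:0  h6:0  h7:0 → peak 18
K@4: h1:18  h2:9  h3:8  h4:8  h5:0  h6:0  h7:0 → peak 18
K@5: h1:18  h2:9  h3:8  h4:5  h5:3  h6:0  h7:0 → peak 18
K@6: h1:18  h2:9  h3:8  h4:5  h5:0  h6:3  h7:0 → peak 18
K@7: h1:18  h2:9  h3:8  h4:5  h5:0  h6:0  h7:3 → peak 18
Best is K@2, peak 18.

18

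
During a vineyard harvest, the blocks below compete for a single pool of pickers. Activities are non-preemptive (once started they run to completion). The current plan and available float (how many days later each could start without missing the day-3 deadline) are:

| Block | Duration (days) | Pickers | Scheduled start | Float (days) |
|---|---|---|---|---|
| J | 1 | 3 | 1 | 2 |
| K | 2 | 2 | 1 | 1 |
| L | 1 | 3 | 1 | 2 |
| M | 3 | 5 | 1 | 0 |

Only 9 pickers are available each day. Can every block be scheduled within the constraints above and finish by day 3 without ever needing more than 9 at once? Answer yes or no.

no

The minimum achievable peak is 10; 9 < 10, so no feasible schedule stays within the cap.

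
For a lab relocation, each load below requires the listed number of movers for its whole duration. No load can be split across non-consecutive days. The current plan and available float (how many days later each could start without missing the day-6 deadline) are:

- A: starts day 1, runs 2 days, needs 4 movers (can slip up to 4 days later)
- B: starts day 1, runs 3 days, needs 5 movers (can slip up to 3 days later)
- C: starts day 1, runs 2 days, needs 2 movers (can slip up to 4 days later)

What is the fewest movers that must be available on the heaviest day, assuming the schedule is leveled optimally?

6

Early-start (A@1, B@1, C@1) gives peak 11: d1:11  d2:11  d3:5  d4:0  d5:0  d6:0.
Shift B→3.
Schedule A@1, B@3, C@1: d1:6  d2:6  d3:5  d4:5  d5:5  d6:0 — peak 6.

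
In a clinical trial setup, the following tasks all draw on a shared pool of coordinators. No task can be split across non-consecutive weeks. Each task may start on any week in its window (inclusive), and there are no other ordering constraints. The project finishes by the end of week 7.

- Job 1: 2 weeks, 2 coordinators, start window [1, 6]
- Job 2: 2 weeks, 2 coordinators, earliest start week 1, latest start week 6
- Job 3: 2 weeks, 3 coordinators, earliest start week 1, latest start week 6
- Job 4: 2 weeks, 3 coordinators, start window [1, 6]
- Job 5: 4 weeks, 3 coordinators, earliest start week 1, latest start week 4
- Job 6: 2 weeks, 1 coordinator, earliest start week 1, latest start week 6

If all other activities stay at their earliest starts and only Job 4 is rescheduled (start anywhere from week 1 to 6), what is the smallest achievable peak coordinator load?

11

Job 4@1: w1:14  w2:14  w3:3  w4:3  w5:0  w6:0  w7:0 → peak 14
Job 4@2: w1:11  w2:14  w3:6  w4:3  w5:0  w6:0  w7:0 → peak 14
Job 4@3: w1:11  w2:11  w3:6  w4:6  w5:0  w6:0  w7:0 → peak 11
Job 4@4: w1:11  w2:11  w3:3  w4:6  w5:3  w6:0  w7:0 → peak 11
Job 4@5: w1:11  w2:11  w3:3  w4:3  w5:3  w6:3  w7:0 → peak 11
Job 4@6: w1:11  w2:11  w3:3  w4:3  w5:0  w6:3  w7:3 → peak 11
Best is Job 4@3, peak 11.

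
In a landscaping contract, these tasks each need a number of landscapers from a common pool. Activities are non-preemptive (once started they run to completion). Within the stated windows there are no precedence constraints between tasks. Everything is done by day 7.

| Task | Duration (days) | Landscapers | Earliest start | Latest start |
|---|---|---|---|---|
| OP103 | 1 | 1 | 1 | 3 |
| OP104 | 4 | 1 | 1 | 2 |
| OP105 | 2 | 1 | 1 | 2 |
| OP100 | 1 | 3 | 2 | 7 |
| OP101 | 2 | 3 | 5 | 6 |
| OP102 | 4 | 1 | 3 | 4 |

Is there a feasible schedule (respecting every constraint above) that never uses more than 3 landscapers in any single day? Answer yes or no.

no

The minimum achievable peak is 4; 3 < 4, so no feasible schedule stays within the cap.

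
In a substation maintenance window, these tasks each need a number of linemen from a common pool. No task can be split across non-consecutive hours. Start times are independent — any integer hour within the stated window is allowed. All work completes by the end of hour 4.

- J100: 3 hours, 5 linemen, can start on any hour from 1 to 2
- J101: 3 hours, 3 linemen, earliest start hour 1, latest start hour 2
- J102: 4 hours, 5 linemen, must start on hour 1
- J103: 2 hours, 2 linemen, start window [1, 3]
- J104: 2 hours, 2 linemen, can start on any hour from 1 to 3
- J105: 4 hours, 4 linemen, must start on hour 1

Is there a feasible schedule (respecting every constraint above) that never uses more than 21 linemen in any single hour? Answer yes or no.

Schedule J100@1, J101@1, J102@1, J103@1, J104@3, J105@1: h1:19  h2:19  h3:19  h4:11 — peak 19 ≤ 21.

yes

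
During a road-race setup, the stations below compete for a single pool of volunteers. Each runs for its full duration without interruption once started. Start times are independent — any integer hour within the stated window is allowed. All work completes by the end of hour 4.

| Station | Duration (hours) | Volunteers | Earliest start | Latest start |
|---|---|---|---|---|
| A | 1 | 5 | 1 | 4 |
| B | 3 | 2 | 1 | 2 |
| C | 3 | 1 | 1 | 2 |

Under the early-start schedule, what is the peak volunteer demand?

8

Early-start schedule: A@1, B@1, C@1.
Load per hour: hour 1: 8, hour 2: 3, hour 3: 3, hour 4: 0.
Peak is 8.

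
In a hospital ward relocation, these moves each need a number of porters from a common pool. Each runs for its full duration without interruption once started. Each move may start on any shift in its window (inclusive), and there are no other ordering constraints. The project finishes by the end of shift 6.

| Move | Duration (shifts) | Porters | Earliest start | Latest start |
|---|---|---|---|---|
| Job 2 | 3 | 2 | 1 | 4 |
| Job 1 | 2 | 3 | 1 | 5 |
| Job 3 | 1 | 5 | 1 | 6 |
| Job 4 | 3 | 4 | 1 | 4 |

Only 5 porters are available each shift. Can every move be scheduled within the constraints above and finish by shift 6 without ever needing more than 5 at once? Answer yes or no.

The minimum achievable peak is 6; 5 < 6, so no feasible schedule stays within the cap.

no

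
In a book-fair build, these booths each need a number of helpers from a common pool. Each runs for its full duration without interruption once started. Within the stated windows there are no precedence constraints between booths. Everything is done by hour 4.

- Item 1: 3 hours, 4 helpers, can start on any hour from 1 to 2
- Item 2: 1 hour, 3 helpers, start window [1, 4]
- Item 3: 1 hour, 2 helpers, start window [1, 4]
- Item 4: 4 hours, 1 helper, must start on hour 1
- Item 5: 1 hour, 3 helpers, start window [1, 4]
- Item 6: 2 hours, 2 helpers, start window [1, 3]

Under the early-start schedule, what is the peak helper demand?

15

Early-start schedule: Item 1@1, Item 2@1, Item 3@1, Item 4@1, Item 5@1, Item 6@1.
Load per hour: hour 1: 15, hour 2: 7, hour 3: 5, hour 4: 1.
Peak is 15.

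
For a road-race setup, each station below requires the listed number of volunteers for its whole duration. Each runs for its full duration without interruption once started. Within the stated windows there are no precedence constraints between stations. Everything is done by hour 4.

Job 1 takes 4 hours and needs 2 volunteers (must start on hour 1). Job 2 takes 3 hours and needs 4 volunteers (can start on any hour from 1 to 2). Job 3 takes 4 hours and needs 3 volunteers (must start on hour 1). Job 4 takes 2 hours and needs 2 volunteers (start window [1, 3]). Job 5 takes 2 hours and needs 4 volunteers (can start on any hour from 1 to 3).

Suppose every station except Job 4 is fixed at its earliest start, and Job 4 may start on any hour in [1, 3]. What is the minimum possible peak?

Job 4@1: h1:15  h2:15  h3:9  h4:5 → peak 15
Job 4@2: h1:13  h2:15  h3:11  h4:5 → peak 15
Job 4@3: h1:13  h2:13  h3:11  h4:7 → peak 13
Best is Job 4@3, peak 13.

13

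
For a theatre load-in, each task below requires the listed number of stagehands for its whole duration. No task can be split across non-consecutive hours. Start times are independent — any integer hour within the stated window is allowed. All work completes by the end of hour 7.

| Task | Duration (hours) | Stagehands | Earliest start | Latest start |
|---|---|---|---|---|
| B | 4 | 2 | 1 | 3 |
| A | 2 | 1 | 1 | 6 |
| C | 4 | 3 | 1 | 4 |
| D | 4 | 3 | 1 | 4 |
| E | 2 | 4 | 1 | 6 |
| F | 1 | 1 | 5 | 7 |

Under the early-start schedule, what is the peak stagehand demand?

13

Early-start schedule: B@1, A@1, C@1, D@1, E@1, F@5.
Load per hour: hour 1: 13, hour 2: 13, hour 3: 8, hour 4: 8, hour 5: 1, hour 6: 0, hour 7: 0.
Peak is 13.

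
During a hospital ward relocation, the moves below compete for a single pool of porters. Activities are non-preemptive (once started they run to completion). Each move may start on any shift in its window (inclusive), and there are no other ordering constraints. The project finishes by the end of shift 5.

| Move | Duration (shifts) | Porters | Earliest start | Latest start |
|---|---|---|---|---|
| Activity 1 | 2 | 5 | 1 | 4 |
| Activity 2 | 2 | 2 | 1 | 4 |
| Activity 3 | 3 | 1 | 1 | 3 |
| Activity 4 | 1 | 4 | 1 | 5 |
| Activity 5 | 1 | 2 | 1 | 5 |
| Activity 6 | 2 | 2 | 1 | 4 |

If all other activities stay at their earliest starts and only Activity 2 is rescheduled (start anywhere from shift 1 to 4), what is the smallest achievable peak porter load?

Activity 2@1: s1:16  s2:10  s3:1  s4:0  s5:0 → peak 16
Activity 2@2: s1:14  s2:10  s3:3  s4:0  s5:0 → peak 14
Activity 2@3: s1:14  s2:8  s3:3  s4:2  s5:0 → peak 14
Activity 2@4: s1:14  s2:8  s3:1  s4:2  s5:2 → peak 14
Best is Activity 2@2, peak 14.

14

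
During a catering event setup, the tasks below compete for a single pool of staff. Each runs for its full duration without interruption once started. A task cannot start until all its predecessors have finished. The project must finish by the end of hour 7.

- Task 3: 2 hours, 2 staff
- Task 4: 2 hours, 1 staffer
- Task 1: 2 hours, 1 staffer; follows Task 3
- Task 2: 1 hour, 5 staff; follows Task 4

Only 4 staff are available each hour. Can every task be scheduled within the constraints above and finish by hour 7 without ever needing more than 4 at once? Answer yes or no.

The minimum achievable peak is 5; 4 < 5, so no feasible schedule stays within the cap.

no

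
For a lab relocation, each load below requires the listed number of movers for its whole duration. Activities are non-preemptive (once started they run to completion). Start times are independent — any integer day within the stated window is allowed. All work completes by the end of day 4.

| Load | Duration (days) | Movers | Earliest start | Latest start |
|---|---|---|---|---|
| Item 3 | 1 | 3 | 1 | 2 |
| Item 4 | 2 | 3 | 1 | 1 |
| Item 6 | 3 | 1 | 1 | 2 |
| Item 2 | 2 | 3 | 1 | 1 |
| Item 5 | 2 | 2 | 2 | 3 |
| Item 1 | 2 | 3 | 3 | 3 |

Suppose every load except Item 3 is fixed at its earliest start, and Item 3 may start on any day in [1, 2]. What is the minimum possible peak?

Item 3@1: d1:10  d2:9  d3:6  d4:3 → peak 10
Item 3@2: d1:7  d2:12  d3:6  d4:3 → peak 12
Best is Item 3@1, peak 10.

10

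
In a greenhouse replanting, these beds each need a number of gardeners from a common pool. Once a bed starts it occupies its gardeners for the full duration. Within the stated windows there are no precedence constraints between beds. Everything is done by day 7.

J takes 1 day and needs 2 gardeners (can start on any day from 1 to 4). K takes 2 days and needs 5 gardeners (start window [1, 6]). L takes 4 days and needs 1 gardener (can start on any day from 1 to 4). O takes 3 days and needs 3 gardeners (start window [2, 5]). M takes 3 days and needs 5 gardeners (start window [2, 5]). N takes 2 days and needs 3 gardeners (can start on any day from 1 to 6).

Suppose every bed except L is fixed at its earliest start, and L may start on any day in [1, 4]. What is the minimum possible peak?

L@1: d1:11  d2:17  d3:9  d4:9  d5:0  d6:0  d7:0 → peak 17
L@2: d1:10  d2:17  d3:9  d4:9  d5:1  d6:0  d7:0 → peak 17
L@3: d1:10  d2:16  d3:9  d4:9  d5:1  d6:1  d7:0 → peak 16
L@4: d1:10  d2:16  d3:8  d4:9  d5:1  d6:1  d7:1 → peak 16
Best is L@3, peak 16.

16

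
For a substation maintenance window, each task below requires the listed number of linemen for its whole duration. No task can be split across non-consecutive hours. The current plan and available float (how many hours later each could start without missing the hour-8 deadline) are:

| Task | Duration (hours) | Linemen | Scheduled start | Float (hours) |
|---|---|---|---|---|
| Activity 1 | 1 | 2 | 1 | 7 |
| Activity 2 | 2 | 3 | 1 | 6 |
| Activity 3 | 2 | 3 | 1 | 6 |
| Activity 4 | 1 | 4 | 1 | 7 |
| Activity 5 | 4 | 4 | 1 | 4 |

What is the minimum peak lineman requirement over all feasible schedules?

6

Early-start (Activity 1@1, Activity 2@1, Activity 3@1, Activity 4@1, Activity 5@1) gives peak 16: h1:16  h2:10  h3:4  h4:4  h5:0  h6:0  h7:0  h8:0.
Shift Activity 3→2, Activity 4→4, Activity 5→5.
Schedule Activity 1@1, Activity 2@1, Activity 3@2, Activity 4@4, Activity 5@5: h1:5  h2:6  h3:3  h4:4  h5:4  h6:4  h7:4  h8:4 — peak 6.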